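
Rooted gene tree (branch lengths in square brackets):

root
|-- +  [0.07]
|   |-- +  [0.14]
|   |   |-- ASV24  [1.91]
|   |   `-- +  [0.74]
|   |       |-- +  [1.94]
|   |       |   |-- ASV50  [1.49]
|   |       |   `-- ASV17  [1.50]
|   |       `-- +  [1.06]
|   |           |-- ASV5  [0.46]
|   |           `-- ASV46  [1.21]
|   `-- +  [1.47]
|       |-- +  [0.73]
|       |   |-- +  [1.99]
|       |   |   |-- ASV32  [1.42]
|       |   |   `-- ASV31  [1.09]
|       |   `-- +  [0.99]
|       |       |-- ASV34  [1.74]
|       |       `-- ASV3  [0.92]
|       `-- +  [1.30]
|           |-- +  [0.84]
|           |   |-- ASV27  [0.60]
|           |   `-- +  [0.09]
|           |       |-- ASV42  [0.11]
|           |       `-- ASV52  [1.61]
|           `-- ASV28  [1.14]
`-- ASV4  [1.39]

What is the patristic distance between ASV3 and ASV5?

6.51

The path runs ASV3 → … → MRCA → … → ASV5; the MRCA is the node subtending ((ASV24,((ASV50,ASV17),(ASV5,ASV46))),(((ASV32,ASV31),(ASV34,ASV3)),((ASV27,(ASV42,ASV52)),ASV28))).
Branch lengths along that path: 0.92 + 0.99 + 0.73 + 1.47 + 0.14 + 0.74 + 1.06 + 0.46 = 6.51.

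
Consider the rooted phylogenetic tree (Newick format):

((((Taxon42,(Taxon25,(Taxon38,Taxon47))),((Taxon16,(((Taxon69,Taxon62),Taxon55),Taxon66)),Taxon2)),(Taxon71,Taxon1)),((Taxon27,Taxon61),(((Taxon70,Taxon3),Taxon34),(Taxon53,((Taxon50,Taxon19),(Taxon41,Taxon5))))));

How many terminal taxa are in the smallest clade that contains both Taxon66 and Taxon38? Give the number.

10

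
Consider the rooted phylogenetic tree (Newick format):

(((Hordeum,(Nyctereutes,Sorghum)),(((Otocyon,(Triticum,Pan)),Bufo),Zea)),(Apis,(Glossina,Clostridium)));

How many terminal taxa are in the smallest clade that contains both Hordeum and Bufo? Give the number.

The MRCA of Hordeum and Bufo is the node subtending ((Hordeum,(Nyctereutes,Sorghum)),(((Otocyon,(Triticum,Pan)),Bufo),Zea)).
That clade contains 8 terminal taxa: Bufo, Hordeum, Nyctereutes, Otocyon, Pan, Sorghum, Triticum, Zea.

8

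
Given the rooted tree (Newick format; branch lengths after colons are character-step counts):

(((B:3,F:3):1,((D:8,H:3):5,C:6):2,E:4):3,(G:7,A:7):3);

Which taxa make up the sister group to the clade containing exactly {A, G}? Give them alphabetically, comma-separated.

B, C, D, E, F, H

The clade containing exactly {A, G} attaches directly to the root of the tree.
The other lineage descending from that same node — the sister group — is ((B,F),((D,H),C),E); its 6 tips in alphabetical order are the answer.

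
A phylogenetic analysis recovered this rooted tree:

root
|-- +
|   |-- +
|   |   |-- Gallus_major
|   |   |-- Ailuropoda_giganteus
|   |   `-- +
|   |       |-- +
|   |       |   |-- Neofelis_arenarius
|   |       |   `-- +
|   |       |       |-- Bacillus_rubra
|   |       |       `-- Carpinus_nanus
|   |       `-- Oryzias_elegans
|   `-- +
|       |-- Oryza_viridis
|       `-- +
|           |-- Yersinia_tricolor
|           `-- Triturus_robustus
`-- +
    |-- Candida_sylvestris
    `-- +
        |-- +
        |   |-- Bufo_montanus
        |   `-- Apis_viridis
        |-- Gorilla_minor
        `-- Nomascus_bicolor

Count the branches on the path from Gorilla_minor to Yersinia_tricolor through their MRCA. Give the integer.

7

The MRCA of Gorilla_minor and Yersinia_tricolor is the root of the tree.
From Gorilla_minor up to that node: 3 branches. From Yersinia_tricolor up to the same node: 4 branches. Total: 3 + 4 = 7.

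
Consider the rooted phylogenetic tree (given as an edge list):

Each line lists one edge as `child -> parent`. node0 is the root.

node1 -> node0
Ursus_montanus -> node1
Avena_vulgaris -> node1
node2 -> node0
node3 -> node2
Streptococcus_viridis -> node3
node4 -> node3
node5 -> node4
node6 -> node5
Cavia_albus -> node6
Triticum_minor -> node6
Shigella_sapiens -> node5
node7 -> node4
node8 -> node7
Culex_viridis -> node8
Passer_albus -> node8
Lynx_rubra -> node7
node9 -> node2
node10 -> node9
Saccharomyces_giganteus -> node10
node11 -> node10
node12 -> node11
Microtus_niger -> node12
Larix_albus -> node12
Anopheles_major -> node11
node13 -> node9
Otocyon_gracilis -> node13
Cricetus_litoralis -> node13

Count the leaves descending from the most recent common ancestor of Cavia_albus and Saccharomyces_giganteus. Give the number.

13

The MRCA of Cavia_albus and Saccharomyces_giganteus is the node subtending ((Streptococcus_viridis,(((Cavia_albus,Triticum_minor),Shigella_sapiens),((Culex_viridis,Passer_albus),Lynx_rubra))),((Saccharomyces_giganteus,((Microtus_niger,Larix_albus),Anopheles_major)),(Otocyon_gracilis,Cricetus_litoralis))).
That clade contains 13 terminal taxa: Anopheles_major, Cavia_albus, Cricetus_litoralis, Culex_viridis, Larix_albus, Lynx_rubra, Microtus_niger, Otocyon_gracilis, Passer_albus, Saccharomyces_giganteus, Shigella_sapiens, Streptococcus_viridis, Triticum_minor.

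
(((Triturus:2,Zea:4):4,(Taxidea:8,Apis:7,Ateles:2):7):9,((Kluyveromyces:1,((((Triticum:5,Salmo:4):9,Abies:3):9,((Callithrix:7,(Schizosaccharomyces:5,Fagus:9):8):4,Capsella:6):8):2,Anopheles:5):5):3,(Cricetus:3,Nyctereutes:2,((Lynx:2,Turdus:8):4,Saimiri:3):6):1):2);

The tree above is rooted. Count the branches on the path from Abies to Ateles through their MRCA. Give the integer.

The MRCA of Abies and Ateles is the root of the tree.
From Abies up to that node: 6 branches. From Ateles up to the same node: 3 branches. Total: 6 + 3 = 9.

9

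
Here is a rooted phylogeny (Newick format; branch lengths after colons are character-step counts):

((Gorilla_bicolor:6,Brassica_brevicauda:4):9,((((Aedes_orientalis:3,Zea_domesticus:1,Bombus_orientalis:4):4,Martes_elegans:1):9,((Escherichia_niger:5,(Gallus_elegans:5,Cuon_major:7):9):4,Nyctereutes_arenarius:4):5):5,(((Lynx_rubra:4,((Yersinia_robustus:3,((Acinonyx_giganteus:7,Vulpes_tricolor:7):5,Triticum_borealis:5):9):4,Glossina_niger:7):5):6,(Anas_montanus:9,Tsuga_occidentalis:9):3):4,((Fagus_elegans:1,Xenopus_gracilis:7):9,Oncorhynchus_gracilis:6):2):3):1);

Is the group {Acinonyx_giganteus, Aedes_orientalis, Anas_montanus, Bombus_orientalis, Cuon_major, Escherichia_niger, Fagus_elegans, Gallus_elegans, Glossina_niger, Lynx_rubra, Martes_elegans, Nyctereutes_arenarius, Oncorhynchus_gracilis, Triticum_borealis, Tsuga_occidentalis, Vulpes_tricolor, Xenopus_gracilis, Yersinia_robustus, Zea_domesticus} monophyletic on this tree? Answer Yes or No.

The most recent common ancestor of these taxa subtends ((((Aedes_orientalis,Zea_domesticus,Bombus_orientalis),Martes_elegans),((Escherichia_niger,(Gallus_elegans,Cuon_major)),Nyctereutes_arenarius)),(((Lynx_rubra,((Yersinia_robustus,((Acinonyx_giganteus,Vulpes_tricolor),Triticum_borealis)),Glossina_niger)),(Anas_montanus,Tsuga_occidentalis)),((Fagus_elegans,Xenopus_gracilis),Oncorhynchus_gracilis))).
That clade has exactly 19 tips — every listed taxon and nothing else — so the group is monophyletic.

Yes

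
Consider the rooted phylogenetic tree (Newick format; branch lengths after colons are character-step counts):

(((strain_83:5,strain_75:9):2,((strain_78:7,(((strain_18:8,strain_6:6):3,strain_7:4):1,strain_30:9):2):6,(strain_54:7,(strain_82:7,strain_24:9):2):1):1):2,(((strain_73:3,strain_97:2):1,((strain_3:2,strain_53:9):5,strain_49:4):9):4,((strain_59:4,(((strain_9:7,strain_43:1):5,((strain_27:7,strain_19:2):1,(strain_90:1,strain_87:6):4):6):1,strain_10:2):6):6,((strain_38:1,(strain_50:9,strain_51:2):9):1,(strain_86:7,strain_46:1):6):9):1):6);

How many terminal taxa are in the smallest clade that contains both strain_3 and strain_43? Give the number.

18

The MRCA of strain_3 and strain_43 is the node subtending (((strain_73,strain_97),((strain_3,strain_53),strain_49)),((strain_59,(((strain_9,strain_43),((strain_27,strain_19),(strain_90,strain_87))),strain_10)),((strain_38,(strain_50,strain_51)),(strain_86,strain_46)))).
That clade contains 18 terminal taxa: strain_10, strain_19, strain_27, strain_3, strain_38, strain_43, strain_46, strain_49, strain_50, strain_51, strain_53, strain_59, strain_73, strain_86, strain_87, strain_9, strain_90, strain_97.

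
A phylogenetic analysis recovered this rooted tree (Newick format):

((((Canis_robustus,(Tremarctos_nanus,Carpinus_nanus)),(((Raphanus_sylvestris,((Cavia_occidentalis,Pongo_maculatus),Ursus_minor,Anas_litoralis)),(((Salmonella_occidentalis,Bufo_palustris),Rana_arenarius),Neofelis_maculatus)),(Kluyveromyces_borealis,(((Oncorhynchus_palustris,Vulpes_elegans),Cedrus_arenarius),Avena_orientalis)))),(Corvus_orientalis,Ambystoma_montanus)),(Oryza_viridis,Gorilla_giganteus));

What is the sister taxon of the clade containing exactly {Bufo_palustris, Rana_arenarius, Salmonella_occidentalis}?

The clade containing exactly {Bufo_palustris, Rana_arenarius, Salmonella_occidentalis} attaches to the tree at the node subtending (((Salmonella_occidentalis,Bufo_palustris),Rana_arenarius),Neofelis_maculatus).
The other lineage descending from that same node — the sister group — is the single tip Neofelis_maculatus.

Neofelis_maculatus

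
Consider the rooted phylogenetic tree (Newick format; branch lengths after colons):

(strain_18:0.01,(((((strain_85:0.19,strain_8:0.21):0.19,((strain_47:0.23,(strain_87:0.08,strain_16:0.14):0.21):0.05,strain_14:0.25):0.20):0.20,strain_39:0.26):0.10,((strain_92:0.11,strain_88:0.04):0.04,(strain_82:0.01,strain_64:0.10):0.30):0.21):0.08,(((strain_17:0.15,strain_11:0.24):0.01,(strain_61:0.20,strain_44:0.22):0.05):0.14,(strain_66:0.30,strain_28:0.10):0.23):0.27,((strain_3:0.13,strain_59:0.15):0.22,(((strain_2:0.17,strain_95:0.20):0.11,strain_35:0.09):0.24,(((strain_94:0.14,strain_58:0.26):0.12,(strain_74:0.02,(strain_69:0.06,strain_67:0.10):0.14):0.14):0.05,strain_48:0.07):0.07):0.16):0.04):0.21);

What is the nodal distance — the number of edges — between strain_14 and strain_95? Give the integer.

The MRCA of strain_14 and strain_95 is the node subtending (((((strain_85,strain_8),((strain_47,(strain_87,strain_16)),strain_14)),strain_39),((strain_92,strain_88),(strain_82,strain_64))),(((strain_17,strain_11),(strain_61,strain_44)),(strain_66,strain_28)),((strain_3,strain_59),(((strain_2,strain_95),strain_35),(((strain_94,strain_58),(strain_74,(strain_69,strain_67))),strain_48)))).
From strain_14 up to that node: 5 branches. From strain_95 up to the same node: 5 branches. Total: 5 + 5 = 10.

10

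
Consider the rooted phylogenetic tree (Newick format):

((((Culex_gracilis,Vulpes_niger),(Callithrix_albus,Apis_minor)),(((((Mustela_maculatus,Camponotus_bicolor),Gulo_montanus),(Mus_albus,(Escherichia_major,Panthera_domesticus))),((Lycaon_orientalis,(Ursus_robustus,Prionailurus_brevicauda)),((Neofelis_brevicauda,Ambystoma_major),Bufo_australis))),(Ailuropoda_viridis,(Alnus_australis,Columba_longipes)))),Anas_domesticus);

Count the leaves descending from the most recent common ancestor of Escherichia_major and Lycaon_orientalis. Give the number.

12

The MRCA of Escherichia_major and Lycaon_orientalis is the node subtending ((((Mustela_maculatus,Camponotus_bicolor),Gulo_montanus),(Mus_albus,(Escherichia_major,Panthera_domesticus))),((Lycaon_orientalis,(Ursus_robustus,Prionailurus_brevicauda)),((Neofelis_brevicauda,Ambystoma_major),Bufo_australis))).
That clade contains 12 terminal taxa: Ambystoma_major, Bufo_australis, Camponotus_bicolor, Escherichia_major, Gulo_montanus, Lycaon_orientalis, Mus_albus, Mustela_maculatus, Neofelis_brevicauda, Panthera_domesticus, Prionailurus_brevicauda, Ursus_robustus.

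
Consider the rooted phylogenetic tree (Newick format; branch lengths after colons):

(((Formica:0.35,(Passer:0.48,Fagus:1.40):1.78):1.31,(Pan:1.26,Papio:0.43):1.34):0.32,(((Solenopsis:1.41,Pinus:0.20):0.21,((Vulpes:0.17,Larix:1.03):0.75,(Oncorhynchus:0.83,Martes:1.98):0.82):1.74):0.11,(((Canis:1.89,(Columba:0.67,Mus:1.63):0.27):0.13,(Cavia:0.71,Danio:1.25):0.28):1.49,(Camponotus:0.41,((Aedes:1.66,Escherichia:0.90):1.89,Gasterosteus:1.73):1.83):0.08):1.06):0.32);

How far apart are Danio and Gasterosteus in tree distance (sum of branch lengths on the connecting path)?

6.66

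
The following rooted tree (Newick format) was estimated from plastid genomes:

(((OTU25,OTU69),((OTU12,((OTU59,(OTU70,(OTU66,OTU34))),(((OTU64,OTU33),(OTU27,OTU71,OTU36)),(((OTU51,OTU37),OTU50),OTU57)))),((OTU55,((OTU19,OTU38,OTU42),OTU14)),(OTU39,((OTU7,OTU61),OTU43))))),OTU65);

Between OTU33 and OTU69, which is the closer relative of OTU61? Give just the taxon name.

OTU33

The MRCA of OTU61 and OTU33 subtends ((OTU12,((OTU59,(OTU70,(OTU66,OTU34))),(((OTU64,OTU33),(OTU27,OTU71,OTU36)),(((OTU51,OTU37),OTU50),OTU57)))),((OTU55,((OTU19,OTU38,OTU42),OTU14)),(OTU39,((OTU7,OTU61),OTU43)))) (23 taxa).
The MRCA of OTU61 and OTU69 subtends ((OTU25,OTU69),((OTU12,((OTU59,(OTU70,(OTU66,OTU34))),(((OTU64,OTU33),(OTU27,OTU71,OTU36)),(((OTU51,OTU37),OTU50),OTU57)))),((OTU55,((OTU19,OTU38,OTU42),OTU14)),(OTU39,((OTU7,OTU61),OTU43))))) (25 taxa).
The first is nested inside the second, so OTU61 shares a more recent common ancestor with OTU33.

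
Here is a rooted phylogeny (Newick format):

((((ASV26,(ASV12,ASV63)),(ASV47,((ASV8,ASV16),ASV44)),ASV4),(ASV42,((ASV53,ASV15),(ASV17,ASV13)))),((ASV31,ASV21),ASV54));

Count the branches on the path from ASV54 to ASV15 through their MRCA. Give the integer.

The MRCA of ASV54 and ASV15 is the root of the tree.
From ASV54 up to that node: 2 branches. From ASV15 up to the same node: 5 branches. Total: 2 + 5 = 7.

7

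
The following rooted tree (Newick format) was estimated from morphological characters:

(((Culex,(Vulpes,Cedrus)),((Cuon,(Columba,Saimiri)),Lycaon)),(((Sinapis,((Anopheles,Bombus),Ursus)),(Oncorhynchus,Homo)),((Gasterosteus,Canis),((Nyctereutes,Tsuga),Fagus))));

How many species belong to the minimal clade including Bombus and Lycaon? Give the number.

18

The MRCA of Bombus and Lycaon is the root, so the clade is the entire tree.
That clade contains 18 terminal taxa: Anopheles, Bombus, Canis, Cedrus, Columba, Culex, Cuon, Fagus, Gasterosteus, Homo, Lycaon, Nyctereutes, Oncorhynchus, Saimiri, Sinapis, Tsuga, Ursus, Vulpes.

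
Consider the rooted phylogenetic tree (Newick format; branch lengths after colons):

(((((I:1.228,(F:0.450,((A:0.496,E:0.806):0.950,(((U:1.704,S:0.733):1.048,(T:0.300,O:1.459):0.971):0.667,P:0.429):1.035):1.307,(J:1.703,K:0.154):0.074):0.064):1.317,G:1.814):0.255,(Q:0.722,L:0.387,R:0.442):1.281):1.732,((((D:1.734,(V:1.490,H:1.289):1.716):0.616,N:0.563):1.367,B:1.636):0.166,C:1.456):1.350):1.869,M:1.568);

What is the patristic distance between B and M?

6.589

The path runs B → … → MRCA → … → M; the MRCA is the root of the tree.
Branch lengths along that path: 1.636 + 0.166 + 1.350 + 1.869 + 1.568 = 6.589.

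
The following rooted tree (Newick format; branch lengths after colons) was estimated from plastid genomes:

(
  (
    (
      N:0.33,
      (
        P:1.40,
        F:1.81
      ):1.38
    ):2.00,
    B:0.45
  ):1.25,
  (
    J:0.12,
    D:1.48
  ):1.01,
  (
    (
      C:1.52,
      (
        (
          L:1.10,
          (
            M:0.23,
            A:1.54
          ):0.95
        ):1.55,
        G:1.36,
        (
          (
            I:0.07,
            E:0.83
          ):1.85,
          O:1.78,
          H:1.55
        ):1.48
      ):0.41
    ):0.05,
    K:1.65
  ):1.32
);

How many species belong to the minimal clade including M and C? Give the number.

The MRCA of M and C is the node subtending (C,((L,(M,A)),G,((I,E),O,H))).
That clade contains 9 terminal taxa: A, C, E, G, H, I, L, M, O.

9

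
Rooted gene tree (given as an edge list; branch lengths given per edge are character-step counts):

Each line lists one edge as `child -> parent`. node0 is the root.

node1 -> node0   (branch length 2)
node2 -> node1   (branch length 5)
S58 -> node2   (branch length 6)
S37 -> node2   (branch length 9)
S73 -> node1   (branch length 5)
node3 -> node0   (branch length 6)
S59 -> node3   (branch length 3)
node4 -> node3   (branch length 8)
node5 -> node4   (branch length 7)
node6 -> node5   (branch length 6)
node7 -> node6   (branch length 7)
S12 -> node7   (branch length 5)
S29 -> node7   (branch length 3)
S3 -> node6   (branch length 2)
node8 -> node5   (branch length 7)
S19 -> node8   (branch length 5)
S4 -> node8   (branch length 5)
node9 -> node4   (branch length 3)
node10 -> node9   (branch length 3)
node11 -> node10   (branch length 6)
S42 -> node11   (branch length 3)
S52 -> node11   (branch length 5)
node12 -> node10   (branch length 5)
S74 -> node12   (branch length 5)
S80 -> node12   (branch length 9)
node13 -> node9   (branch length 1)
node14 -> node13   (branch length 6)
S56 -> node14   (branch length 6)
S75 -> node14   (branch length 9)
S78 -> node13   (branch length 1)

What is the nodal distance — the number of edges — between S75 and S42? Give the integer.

The MRCA of S75 and S42 is the node subtending (((S42,S52),(S74,S80)),((S56,S75),S78)).
From S75 up to that node: 3 branches. From S42 up to the same node: 3 branches. Total: 3 + 3 = 6.

6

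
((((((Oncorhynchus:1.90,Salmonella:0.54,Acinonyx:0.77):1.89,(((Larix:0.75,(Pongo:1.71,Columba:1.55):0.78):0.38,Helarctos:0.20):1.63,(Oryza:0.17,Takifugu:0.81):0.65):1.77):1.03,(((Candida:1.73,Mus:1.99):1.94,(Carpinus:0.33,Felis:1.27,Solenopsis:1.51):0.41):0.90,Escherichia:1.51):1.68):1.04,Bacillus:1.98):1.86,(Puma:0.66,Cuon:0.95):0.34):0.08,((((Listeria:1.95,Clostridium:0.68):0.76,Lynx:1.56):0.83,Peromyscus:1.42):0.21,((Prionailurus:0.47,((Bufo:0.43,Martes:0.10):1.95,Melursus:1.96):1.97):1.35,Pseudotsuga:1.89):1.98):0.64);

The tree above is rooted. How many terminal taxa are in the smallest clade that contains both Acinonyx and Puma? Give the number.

18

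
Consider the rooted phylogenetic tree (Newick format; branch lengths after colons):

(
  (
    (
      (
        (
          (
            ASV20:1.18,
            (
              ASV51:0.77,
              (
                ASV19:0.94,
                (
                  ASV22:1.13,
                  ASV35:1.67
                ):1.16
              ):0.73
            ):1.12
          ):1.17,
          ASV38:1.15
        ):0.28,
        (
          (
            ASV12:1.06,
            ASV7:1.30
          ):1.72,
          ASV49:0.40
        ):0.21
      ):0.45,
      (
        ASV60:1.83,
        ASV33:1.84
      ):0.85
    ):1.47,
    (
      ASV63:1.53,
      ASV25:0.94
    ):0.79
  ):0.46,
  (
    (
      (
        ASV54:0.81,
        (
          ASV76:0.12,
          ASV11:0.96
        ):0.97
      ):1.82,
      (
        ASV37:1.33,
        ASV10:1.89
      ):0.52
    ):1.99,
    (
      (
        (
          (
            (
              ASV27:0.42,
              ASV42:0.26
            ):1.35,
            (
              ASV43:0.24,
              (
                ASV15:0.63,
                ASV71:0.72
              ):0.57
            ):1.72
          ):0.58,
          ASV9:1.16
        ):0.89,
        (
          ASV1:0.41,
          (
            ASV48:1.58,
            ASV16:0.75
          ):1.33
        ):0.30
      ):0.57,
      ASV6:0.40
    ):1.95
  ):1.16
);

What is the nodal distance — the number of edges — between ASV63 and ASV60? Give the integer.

The MRCA of ASV63 and ASV60 is the node subtending (((((ASV20,(ASV51,(ASV19,(ASV22,ASV35)))),ASV38),((ASV12,ASV7),ASV49)),(ASV60,ASV33)),(ASV63,ASV25)).
From ASV63 up to that node: 2 branches. From ASV60 up to the same node: 3 branches. Total: 2 + 3 = 5.

5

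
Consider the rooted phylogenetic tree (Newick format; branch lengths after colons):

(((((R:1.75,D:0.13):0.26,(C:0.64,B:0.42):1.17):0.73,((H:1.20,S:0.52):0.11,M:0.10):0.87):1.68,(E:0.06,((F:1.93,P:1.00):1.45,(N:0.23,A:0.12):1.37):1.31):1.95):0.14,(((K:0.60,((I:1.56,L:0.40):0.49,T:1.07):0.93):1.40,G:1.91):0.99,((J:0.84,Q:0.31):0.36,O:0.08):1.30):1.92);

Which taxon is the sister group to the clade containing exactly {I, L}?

The clade containing exactly {I, L} attaches to the tree at the node subtending ((I,L),T).
The other lineage descending from that same node — the sister group — is the single tip T.

T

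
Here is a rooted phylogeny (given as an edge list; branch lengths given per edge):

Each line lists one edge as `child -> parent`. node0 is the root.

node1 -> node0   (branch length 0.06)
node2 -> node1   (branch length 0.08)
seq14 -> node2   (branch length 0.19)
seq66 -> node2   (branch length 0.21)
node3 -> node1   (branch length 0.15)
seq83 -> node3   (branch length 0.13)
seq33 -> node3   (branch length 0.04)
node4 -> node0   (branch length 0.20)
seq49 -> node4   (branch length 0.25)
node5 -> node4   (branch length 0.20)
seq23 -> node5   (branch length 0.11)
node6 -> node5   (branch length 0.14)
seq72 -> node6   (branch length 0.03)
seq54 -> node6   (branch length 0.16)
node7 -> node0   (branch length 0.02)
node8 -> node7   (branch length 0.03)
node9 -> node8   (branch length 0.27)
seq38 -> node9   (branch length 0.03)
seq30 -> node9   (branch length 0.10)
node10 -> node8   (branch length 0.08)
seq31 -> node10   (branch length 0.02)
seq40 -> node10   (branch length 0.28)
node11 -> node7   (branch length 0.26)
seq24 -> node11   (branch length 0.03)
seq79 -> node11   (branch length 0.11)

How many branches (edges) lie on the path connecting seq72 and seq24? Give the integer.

7

The MRCA of seq72 and seq24 is the root of the tree.
From seq72 up to that node: 4 branches. From seq24 up to the same node: 3 branches. Total: 4 + 3 = 7.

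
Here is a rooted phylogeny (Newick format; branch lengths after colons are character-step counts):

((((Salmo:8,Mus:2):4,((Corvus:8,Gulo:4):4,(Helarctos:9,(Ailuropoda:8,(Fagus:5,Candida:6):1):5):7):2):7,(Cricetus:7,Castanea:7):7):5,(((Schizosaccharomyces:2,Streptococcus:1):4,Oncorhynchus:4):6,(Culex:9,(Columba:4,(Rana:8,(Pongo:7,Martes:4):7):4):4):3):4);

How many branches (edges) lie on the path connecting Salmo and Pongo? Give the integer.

The MRCA of Salmo and Pongo is the root of the tree.
From Salmo up to that node: 4 branches. From Pongo up to the same node: 6 branches. Total: 4 + 6 = 10.

10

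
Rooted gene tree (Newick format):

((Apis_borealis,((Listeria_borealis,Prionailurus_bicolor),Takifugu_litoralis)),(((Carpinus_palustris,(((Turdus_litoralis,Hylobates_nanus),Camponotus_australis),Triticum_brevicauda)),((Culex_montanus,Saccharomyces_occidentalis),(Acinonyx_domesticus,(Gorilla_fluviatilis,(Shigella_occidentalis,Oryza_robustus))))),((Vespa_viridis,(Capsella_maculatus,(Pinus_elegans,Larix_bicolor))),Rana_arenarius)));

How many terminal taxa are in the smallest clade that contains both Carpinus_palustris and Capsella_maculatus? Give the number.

16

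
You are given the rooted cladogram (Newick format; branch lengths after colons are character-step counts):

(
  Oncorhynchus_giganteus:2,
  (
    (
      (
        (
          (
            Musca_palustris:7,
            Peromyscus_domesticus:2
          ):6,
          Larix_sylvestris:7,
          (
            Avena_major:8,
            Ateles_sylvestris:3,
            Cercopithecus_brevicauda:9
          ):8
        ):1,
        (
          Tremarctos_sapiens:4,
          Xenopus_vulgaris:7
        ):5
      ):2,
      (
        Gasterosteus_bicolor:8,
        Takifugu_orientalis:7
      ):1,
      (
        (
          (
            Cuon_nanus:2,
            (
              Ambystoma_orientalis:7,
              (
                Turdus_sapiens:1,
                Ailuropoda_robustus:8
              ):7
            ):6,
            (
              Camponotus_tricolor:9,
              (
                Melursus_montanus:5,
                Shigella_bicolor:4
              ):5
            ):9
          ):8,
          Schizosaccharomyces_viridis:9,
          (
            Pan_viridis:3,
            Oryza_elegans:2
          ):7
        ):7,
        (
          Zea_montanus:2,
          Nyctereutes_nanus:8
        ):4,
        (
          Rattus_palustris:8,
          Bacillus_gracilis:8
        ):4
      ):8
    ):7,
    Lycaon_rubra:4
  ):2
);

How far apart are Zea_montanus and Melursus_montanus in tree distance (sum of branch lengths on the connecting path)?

The path runs Zea_montanus → … → MRCA → … → Melursus_montanus; the MRCA is the node subtending (((Cuon_nanus,(Ambystoma_orientalis,(Turdus_sapiens,Ailuropoda_robustus)),(Camponotus_tricolor,(Melursus_montanus,Shigella_bicolor))),Schizosaccharomyces_viridis,(Pan_viridis,Oryza_elegans)),(Zea_montanus,Nyctereutes_nanus),(Rattus_palustris,Bacillus_gracilis)).
Branch lengths along that path: 2 + 4 + 7 + 8 + 9 + 5 + 5 = 40.

40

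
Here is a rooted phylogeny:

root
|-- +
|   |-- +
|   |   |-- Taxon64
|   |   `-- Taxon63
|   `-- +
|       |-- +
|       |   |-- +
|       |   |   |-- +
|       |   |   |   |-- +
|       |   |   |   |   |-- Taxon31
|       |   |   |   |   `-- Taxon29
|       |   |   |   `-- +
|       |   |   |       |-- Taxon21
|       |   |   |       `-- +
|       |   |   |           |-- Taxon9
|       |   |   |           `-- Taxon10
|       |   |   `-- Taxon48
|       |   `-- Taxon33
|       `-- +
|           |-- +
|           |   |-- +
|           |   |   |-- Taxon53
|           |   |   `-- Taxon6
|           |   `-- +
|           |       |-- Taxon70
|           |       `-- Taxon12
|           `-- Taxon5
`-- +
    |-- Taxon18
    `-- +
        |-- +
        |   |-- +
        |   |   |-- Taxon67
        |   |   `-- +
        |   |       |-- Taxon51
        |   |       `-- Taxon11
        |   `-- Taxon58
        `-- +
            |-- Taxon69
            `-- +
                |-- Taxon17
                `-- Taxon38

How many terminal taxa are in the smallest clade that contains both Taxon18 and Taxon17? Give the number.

The MRCA of Taxon18 and Taxon17 is the node subtending (Taxon18,(((Taxon67,(Taxon51,Taxon11)),Taxon58),(Taxon69,(Taxon17,Taxon38)))).
That clade contains 8 terminal taxa: Taxon11, Taxon17, Taxon18, Taxon38, Taxon51, Taxon58, Taxon67, Taxon69.

8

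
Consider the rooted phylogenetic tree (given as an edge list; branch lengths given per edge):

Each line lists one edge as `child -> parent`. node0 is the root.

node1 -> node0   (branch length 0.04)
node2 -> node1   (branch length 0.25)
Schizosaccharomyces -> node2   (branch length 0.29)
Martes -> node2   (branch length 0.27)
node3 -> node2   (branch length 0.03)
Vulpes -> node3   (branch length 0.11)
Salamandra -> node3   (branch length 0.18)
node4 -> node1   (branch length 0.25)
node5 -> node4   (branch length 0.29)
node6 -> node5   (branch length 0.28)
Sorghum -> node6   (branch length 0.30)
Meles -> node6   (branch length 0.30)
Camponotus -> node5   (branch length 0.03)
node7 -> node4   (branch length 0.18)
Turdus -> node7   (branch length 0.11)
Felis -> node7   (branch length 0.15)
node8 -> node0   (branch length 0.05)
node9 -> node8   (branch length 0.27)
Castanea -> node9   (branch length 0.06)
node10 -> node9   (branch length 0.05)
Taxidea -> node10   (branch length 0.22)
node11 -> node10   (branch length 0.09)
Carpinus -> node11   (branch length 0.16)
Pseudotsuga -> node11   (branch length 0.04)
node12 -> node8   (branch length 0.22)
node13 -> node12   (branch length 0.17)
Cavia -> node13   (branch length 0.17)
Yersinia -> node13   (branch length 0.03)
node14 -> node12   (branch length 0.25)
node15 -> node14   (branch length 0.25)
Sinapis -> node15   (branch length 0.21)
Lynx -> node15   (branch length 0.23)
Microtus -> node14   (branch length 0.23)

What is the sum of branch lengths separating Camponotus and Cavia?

1.22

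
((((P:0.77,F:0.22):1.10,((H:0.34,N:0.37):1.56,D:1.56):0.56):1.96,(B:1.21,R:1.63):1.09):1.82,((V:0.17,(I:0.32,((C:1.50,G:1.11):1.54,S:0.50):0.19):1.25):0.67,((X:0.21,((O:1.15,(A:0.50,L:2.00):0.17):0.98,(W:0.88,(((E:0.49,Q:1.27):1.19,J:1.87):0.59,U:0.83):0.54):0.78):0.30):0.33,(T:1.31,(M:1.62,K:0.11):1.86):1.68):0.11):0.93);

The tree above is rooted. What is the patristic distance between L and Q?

7.52

The path runs L → … → MRCA → … → Q; the MRCA is the node subtending ((O,(A,L)),(W,(((E,Q),J),U))).
Branch lengths along that path: 2.00 + 0.17 + 0.98 + 0.78 + 0.54 + 0.59 + 1.19 + 1.27 = 7.52.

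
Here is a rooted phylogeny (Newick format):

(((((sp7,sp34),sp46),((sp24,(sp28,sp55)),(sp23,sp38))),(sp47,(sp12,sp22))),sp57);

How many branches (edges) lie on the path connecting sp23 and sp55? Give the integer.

5

The MRCA of sp23 and sp55 is the node subtending ((sp24,(sp28,sp55)),(sp23,sp38)).
From sp23 up to that node: 2 branches. From sp55 up to the same node: 3 branches. Total: 2 + 3 = 5.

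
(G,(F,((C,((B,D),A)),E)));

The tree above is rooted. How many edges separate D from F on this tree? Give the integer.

6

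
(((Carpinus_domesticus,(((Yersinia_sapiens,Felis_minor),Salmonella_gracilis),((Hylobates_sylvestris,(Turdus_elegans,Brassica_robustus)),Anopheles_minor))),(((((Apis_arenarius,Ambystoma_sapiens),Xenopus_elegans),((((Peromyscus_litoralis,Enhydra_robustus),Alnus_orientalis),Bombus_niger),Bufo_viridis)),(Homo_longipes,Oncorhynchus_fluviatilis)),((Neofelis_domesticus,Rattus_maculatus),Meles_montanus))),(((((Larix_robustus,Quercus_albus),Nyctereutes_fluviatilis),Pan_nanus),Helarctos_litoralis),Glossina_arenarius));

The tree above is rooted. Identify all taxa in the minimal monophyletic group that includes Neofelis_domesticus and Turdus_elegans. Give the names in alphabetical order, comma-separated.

Alnus_orientalis, Ambystoma_sapiens, Anopheles_minor, Apis_arenarius, Bombus_niger, Brassica_robustus, Bufo_viridis, Carpinus_domesticus, Enhydra_robustus, Felis_minor, Homo_longipes, Hylobates_sylvestris, Meles_montanus, Neofelis_domesticus, Oncorhynchus_fluviatilis, Peromyscus_litoralis, Rattus_maculatus, Salmonella_gracilis, Turdus_elegans, Xenopus_elegans, Yersinia_sapiens

Tracing Neofelis_domesticus: it sits inside (Neofelis_domesticus,Rattus_maculatus).
Tracing Turdus_elegans: it sits inside (Turdus_elegans,Brassica_robustus).
The smallest clade enclosing both is ((Carpinus_domesticus,(((Yersinia_sapiens,Felis_minor),Salmonella_gracilis),((Hylobates_sylvestris,(Turdus_elegans,Brassica_robustus)),Anopheles_minor))),(((((Apis_arenarius,Ambystoma_sapiens),Xenopus_elegans),((((Peromyscus_litoralis,Enhydra_robustus),Alnus_orientalis),Bombus_niger),Bufo_viridis)),(Homo_longipes,Oncorhynchus_fluviatilis)),((Neofelis_domesticus,Rattus_maculatus),Meles_montanus))); the answer is its 21 terminal taxa in alphabetical order.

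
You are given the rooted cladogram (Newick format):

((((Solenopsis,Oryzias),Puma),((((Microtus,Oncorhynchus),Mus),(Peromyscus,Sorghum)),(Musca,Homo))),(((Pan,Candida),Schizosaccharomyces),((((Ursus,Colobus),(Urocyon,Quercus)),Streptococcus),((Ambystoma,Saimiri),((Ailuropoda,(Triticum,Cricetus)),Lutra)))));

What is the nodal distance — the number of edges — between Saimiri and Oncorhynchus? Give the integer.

The MRCA of Saimiri and Oncorhynchus is the root of the tree.
From Saimiri up to that node: 5 branches. From Oncorhynchus up to the same node: 6 branches. Total: 5 + 6 = 11.

11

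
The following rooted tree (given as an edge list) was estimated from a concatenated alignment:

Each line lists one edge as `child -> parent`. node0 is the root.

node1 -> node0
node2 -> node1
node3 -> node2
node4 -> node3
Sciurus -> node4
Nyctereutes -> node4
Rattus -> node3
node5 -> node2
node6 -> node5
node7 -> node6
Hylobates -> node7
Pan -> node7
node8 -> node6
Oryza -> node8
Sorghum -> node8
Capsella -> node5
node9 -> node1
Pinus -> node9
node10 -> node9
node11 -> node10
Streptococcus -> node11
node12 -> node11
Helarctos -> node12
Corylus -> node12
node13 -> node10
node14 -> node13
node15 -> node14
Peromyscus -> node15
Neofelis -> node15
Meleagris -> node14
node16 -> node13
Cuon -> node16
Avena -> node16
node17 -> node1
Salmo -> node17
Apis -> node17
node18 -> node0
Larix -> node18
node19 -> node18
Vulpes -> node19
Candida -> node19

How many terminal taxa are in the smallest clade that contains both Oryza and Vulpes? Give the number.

22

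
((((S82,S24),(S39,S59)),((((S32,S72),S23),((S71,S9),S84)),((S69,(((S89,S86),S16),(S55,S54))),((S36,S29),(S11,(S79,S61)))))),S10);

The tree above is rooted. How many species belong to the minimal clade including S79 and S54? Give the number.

The MRCA of S79 and S54 is the node subtending ((S69,(((S89,S86),S16),(S55,S54))),((S36,S29),(S11,(S79,S61)))).
That clade contains 11 terminal taxa: S11, S16, S29, S36, S54, S55, S61, S69, S79, S86, S89.

11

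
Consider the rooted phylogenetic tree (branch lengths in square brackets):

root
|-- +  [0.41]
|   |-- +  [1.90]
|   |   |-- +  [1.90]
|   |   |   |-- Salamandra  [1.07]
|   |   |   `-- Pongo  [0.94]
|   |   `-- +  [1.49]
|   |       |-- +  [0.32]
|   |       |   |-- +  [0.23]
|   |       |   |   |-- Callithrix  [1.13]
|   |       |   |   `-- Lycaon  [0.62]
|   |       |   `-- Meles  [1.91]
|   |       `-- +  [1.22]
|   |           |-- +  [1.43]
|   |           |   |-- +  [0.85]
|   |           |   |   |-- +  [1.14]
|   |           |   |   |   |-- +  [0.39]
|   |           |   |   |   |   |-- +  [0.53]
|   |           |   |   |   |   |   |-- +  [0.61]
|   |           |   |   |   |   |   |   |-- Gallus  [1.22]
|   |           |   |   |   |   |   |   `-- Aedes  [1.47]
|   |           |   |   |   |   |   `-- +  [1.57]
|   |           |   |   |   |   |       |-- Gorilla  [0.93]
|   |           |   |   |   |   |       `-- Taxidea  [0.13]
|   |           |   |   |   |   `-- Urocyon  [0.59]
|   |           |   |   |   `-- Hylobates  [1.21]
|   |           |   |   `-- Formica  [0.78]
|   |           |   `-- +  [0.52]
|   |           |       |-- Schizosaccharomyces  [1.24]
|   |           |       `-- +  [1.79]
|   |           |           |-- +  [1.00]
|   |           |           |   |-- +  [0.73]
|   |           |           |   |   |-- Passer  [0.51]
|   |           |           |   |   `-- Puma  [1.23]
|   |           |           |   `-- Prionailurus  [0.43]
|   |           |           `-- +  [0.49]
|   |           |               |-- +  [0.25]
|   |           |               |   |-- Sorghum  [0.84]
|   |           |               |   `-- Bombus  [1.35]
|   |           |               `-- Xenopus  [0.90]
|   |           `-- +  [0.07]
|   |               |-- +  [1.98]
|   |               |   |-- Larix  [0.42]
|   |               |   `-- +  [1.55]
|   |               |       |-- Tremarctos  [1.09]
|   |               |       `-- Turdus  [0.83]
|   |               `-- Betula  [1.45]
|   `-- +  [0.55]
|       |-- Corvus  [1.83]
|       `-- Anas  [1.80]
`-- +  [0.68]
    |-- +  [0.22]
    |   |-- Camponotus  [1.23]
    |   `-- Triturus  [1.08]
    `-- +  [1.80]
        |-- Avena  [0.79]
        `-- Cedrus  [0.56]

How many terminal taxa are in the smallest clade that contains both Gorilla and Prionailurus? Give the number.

The MRCA of Gorilla and Prionailurus is the node subtending ((((((Gallus,Aedes),(Gorilla,Taxidea)),Urocyon),Hylobates),Formica),(Schizosaccharomyces,(((Passer,Puma),Prionailurus),((Sorghum,Bombus),Xenopus)))).
That clade contains 14 terminal taxa: Aedes, Bombus, Formica, Gallus, Gorilla, Hylobates, Passer, Prionailurus, Puma, Schizosaccharomyces, Sorghum, Taxidea, Urocyon, Xenopus.

14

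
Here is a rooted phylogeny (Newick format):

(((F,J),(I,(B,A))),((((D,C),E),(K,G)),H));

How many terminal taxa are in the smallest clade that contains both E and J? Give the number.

The MRCA of E and J is the root, so the clade is the entire tree.
That clade contains 11 terminal taxa: A, B, C, D, E, F, G, H, I, J, K.

11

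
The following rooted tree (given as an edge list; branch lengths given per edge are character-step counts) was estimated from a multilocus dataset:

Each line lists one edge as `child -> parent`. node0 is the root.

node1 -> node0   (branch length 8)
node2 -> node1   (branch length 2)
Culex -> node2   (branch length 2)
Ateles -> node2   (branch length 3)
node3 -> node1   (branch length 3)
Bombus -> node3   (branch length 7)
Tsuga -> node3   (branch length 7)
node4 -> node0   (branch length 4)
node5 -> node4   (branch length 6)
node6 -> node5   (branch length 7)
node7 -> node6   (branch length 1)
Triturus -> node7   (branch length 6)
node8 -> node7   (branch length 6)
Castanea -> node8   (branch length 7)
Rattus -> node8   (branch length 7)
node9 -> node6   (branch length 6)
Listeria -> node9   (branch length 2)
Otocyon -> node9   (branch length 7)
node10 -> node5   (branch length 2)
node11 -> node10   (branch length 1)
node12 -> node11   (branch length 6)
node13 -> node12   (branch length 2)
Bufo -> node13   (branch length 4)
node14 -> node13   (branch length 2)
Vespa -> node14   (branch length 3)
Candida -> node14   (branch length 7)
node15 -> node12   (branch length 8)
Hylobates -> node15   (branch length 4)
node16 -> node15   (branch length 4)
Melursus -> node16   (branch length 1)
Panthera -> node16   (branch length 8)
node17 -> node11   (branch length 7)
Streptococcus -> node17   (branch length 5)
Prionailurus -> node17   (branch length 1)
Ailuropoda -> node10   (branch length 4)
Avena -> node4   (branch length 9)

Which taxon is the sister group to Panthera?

Panthera attaches to the tree at the node subtending (Melursus,Panthera).
The other lineage descending from that same node — the sister group — is the single tip Melursus.

Melursus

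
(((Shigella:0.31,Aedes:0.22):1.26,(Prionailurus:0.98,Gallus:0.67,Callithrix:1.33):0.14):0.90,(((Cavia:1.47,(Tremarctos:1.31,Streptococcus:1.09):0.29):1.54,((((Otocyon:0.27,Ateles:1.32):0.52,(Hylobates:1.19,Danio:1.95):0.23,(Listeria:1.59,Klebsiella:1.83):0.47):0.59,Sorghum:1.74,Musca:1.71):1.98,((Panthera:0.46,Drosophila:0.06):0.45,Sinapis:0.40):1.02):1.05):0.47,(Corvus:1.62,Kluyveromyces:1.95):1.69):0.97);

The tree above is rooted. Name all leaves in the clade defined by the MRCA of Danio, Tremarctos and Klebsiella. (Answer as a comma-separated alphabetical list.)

Tracing Danio: it sits inside (Hylobates,Danio).
Tracing Tremarctos: it sits inside (Tremarctos,Streptococcus).
Tracing Klebsiella: it sits inside (Listeria,Klebsiella).
The smallest clade enclosing all 3 is ((Cavia,(Tremarctos,Streptococcus)),((((Otocyon,Ateles),(Hylobates,Danio),(Listeria,Klebsiella)),Sorghum,Musca),((Panthera,Drosophila),Sinapis))); the answer is its 14 terminal taxa in alphabetical order.

Ateles, Cavia, Danio, Drosophila, Hylobates, Klebsiella, Listeria, Musca, Otocyon, Panthera, Sinapis, Sorghum, Streptococcus, Tremarctos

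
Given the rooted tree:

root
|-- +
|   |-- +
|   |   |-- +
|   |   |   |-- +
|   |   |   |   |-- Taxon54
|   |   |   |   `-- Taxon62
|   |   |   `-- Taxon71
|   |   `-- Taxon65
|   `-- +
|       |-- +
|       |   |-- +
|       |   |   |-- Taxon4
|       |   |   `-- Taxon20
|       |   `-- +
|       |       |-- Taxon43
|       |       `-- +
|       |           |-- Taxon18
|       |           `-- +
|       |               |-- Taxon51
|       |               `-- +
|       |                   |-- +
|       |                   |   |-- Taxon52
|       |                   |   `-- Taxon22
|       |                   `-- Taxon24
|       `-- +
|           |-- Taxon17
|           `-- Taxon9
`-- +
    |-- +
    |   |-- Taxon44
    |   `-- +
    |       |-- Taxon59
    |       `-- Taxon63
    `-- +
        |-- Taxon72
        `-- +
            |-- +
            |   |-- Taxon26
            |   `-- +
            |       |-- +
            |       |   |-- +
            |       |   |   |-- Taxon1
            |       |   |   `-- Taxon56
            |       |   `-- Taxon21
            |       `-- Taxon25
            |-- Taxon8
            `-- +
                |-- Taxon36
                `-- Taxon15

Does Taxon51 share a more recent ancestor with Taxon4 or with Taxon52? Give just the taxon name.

Taxon52

The MRCA of Taxon51 and Taxon52 subtends (Taxon51,((Taxon52,Taxon22),Taxon24)) (4 taxa).
The MRCA of Taxon51 and Taxon4 subtends ((Taxon4,Taxon20),(Taxon43,(Taxon18,(Taxon51,((Taxon52,Taxon22),Taxon24))))) (8 taxa).
The first is nested inside the second, so Taxon51 shares a more recent common ancestor with Taxon52.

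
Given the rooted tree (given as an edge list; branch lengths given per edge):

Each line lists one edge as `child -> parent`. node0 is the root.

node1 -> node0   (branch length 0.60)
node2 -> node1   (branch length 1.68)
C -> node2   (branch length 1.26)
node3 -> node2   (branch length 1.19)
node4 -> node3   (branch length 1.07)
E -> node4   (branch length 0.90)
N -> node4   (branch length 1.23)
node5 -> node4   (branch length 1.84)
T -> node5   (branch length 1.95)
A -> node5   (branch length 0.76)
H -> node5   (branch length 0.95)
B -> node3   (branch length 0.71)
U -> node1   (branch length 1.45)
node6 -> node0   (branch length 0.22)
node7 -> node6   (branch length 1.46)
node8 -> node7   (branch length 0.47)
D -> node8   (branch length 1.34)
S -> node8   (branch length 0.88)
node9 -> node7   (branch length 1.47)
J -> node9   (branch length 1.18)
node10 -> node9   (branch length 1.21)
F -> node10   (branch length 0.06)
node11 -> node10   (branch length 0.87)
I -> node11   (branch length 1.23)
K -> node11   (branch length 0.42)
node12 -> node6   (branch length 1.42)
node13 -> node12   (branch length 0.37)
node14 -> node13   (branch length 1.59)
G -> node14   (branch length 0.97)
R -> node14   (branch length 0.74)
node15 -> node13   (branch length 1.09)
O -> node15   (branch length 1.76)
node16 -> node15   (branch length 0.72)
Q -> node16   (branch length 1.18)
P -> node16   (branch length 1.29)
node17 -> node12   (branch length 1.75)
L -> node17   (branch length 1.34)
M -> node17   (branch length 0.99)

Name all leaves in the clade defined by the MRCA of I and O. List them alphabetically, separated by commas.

D, F, G, I, J, K, L, M, O, P, Q, R, S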